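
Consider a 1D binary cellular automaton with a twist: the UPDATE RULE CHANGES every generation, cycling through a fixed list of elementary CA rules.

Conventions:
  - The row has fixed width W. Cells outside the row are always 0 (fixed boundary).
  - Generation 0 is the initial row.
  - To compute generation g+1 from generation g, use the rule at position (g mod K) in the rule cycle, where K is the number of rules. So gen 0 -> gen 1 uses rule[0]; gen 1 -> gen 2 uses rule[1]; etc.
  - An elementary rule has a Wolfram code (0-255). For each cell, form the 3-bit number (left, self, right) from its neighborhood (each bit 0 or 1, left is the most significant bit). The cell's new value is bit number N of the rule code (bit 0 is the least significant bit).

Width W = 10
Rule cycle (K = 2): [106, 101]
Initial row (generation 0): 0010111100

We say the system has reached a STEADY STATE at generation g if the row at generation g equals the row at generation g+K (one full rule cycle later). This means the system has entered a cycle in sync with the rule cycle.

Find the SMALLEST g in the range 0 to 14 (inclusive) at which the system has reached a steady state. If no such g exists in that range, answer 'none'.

Answer: 9

Derivation:
Gen 0: 0010111100
Gen 1 (rule 106): 0101100100
Gen 2 (rule 101): 0110100101
Gen 3 (rule 106): 1111001010
Gen 4 (rule 101): 0001001110
Gen 5 (rule 106): 0010011010
Gen 6 (rule 101): 1010001110
Gen 7 (rule 106): 0100011010
Gen 8 (rule 101): 0101001110
Gen 9 (rule 106): 1010011010
Gen 10 (rule 101): 1110001110
Gen 11 (rule 106): 1010011010
Gen 12 (rule 101): 1110001110
Gen 13 (rule 106): 1010011010
Gen 14 (rule 101): 1110001110
Gen 15 (rule 106): 1010011010
Gen 16 (rule 101): 1110001110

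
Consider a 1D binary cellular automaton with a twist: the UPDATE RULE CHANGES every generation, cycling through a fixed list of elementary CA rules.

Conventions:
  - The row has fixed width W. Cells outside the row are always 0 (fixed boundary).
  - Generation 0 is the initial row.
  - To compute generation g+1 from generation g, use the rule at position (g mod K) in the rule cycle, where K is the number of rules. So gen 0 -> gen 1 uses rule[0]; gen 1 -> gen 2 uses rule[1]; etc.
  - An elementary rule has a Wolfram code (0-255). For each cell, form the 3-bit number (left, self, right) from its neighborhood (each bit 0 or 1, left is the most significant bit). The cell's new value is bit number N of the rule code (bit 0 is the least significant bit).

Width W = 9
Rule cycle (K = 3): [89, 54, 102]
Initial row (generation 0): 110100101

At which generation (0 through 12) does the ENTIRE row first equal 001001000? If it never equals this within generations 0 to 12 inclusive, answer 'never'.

Answer: 8

Derivation:
Gen 0: 110100101
Gen 1 (rule 89): 110010000
Gen 2 (rule 54): 001111000
Gen 3 (rule 102): 010001000
Gen 4 (rule 89): 001100111
Gen 5 (rule 54): 010011000
Gen 6 (rule 102): 110101000
Gen 7 (rule 89): 110000111
Gen 8 (rule 54): 001001000
Gen 9 (rule 102): 011011000
Gen 10 (rule 89): 011011111
Gen 11 (rule 54): 100100000
Gen 12 (rule 102): 101100000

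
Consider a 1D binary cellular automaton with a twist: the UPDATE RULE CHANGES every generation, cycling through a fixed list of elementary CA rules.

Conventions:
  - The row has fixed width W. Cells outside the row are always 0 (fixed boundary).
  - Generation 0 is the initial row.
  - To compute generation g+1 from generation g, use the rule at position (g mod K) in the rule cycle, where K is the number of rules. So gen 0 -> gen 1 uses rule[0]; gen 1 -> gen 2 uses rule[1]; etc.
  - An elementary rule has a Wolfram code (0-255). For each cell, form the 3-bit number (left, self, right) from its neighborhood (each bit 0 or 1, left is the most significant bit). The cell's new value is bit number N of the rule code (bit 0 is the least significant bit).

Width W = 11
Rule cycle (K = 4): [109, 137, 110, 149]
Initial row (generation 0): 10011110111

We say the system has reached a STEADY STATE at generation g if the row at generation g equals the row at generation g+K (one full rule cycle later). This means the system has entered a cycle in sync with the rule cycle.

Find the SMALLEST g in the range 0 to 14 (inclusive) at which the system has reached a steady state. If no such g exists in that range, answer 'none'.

Gen 0: 10011110111
Gen 1 (rule 109): 10010011101
Gen 2 (rule 137): 00000011000
Gen 3 (rule 110): 00000111000
Gen 4 (rule 149): 11110010111
Gen 5 (rule 109): 10010011101
Gen 6 (rule 137): 00000011000
Gen 7 (rule 110): 00000111000
Gen 8 (rule 149): 11110010111
Gen 9 (rule 109): 10010011101
Gen 10 (rule 137): 00000011000
Gen 11 (rule 110): 00000111000
Gen 12 (rule 149): 11110010111
Gen 13 (rule 109): 10010011101
Gen 14 (rule 137): 00000011000
Gen 15 (rule 110): 00000111000
Gen 16 (rule 149): 11110010111
Gen 17 (rule 109): 10010011101
Gen 18 (rule 137): 00000011000

Answer: 1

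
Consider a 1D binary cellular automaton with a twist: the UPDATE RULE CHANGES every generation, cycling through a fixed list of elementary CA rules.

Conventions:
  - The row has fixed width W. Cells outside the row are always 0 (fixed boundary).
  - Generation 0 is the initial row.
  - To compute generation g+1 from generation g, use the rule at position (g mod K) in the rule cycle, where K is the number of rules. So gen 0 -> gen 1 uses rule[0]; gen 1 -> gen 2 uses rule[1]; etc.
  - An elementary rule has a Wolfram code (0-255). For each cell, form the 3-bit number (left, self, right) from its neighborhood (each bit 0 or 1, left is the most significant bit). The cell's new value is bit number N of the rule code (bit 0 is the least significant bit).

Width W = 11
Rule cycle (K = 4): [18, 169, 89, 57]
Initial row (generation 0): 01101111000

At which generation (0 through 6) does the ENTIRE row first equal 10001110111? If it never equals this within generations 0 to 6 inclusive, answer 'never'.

Gen 0: 01101111000
Gen 1 (rule 18): 10000000100
Gen 2 (rule 169): 00111110001
Gen 3 (rule 89): 10100011100
Gen 4 (rule 57): 01011010011
Gen 5 (rule 18): 10000001100
Gen 6 (rule 169): 00111101001

Answer: never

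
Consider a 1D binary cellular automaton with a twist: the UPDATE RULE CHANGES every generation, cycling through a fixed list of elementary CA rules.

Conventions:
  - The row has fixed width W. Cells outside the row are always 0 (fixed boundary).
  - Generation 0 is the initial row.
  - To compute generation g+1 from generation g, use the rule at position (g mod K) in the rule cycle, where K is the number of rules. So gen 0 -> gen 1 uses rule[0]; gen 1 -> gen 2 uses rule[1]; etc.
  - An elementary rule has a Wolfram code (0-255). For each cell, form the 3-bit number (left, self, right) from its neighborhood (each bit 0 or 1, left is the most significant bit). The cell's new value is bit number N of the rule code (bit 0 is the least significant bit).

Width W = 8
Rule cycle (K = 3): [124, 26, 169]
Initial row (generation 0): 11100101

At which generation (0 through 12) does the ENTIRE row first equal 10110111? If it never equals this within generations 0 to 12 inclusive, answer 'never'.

Answer: 1

Derivation:
Gen 0: 11100101
Gen 1 (rule 124): 10110111
Gen 2 (rule 26): 00100100
Gen 3 (rule 169): 10000001
Gen 4 (rule 124): 11000001
Gen 5 (rule 26): 10100010
Gen 6 (rule 169): 01001000
Gen 7 (rule 124): 01101100
Gen 8 (rule 26): 11001010
Gen 9 (rule 169): 10000100
Gen 10 (rule 124): 11000110
Gen 11 (rule 26): 10101101
Gen 12 (rule 169): 01011010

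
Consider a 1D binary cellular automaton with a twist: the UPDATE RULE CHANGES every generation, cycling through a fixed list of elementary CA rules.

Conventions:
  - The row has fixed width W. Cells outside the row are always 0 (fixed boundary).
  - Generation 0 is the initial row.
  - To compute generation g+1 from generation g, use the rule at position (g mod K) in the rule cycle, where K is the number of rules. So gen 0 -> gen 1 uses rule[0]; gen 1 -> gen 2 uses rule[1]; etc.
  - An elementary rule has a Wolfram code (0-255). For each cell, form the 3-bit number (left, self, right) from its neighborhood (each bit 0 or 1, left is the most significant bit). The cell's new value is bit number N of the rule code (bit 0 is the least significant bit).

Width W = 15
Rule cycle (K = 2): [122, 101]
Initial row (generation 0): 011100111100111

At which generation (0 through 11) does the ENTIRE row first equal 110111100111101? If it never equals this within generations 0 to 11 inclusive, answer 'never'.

Gen 0: 011100111100111
Gen 1 (rule 122): 110111100111101
Gen 2 (rule 101): 011000100000111
Gen 3 (rule 122): 111101010001101
Gen 4 (rule 101): 000111110100111
Gen 5 (rule 122): 001100011011101
Gen 6 (rule 101): 100101001100111
Gen 7 (rule 122): 011010111111101
Gen 8 (rule 101): 001111000000111
Gen 9 (rule 122): 011001100001101
Gen 10 (rule 101): 001000101100111
Gen 11 (rule 122): 010101011111101

Answer: 1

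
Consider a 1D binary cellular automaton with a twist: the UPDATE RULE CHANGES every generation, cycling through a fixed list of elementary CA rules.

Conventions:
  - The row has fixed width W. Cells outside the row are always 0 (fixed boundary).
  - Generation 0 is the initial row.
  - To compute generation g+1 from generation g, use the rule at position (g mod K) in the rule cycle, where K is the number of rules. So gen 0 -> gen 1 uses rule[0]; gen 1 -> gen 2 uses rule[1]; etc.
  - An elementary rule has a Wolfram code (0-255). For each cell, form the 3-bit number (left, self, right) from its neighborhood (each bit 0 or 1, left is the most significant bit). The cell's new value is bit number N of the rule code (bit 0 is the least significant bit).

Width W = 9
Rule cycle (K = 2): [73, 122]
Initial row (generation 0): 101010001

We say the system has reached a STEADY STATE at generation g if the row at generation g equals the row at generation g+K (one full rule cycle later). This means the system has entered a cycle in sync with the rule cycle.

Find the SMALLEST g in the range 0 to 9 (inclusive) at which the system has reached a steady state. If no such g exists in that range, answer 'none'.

Answer: none

Derivation:
Gen 0: 101010001
Gen 1 (rule 73): 000000100
Gen 2 (rule 122): 000001010
Gen 3 (rule 73): 111100000
Gen 4 (rule 122): 100110000
Gen 5 (rule 73): 000110111
Gen 6 (rule 122): 001111101
Gen 7 (rule 73): 101000100
Gen 8 (rule 122): 010101010
Gen 9 (rule 73): 000000000
Gen 10 (rule 122): 000000000
Gen 11 (rule 73): 111111111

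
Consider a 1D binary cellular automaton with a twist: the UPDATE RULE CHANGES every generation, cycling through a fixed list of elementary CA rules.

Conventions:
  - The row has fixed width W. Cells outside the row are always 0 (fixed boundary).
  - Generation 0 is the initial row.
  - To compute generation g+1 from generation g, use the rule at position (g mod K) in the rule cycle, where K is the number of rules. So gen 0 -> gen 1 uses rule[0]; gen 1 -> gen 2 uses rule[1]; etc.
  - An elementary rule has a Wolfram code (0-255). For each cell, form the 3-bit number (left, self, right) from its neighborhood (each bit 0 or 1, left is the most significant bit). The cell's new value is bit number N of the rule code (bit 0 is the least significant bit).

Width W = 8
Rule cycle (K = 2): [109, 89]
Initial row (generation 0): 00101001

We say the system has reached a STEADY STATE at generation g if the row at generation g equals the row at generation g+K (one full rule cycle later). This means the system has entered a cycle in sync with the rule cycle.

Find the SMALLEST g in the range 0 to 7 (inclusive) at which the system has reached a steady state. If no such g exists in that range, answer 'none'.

Gen 0: 00101001
Gen 1 (rule 109): 10111001
Gen 2 (rule 89): 00101100
Gen 3 (rule 109): 10111101
Gen 4 (rule 89): 00100100
Gen 5 (rule 109): 10100101
Gen 6 (rule 89): 00010000
Gen 7 (rule 109): 11010111
Gen 8 (rule 89): 11000101
Gen 9 (rule 109): 11010111

Answer: 7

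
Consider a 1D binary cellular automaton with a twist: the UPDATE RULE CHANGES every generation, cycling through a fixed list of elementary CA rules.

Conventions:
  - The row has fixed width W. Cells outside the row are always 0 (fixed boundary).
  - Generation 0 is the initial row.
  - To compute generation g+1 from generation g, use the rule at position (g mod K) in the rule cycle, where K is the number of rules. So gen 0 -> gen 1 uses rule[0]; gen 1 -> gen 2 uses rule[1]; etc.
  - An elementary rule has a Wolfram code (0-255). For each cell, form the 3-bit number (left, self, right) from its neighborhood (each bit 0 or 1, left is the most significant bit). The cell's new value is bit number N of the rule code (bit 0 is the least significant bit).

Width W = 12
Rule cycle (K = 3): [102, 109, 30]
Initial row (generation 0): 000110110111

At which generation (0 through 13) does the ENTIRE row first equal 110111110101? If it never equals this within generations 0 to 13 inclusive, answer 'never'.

Gen 0: 000110110111
Gen 1 (rule 102): 001011011001
Gen 2 (rule 109): 101111111001
Gen 3 (rule 30): 101000000111
Gen 4 (rule 102): 111000001001
Gen 5 (rule 109): 101011101001
Gen 6 (rule 30): 101010001111
Gen 7 (rule 102): 111110010001
Gen 8 (rule 109): 100010010101
Gen 9 (rule 30): 110111110101
Gen 10 (rule 102): 011000011111
Gen 11 (rule 109): 011011010001
Gen 12 (rule 30): 110010011011
Gen 13 (rule 102): 010110101101

Answer: 9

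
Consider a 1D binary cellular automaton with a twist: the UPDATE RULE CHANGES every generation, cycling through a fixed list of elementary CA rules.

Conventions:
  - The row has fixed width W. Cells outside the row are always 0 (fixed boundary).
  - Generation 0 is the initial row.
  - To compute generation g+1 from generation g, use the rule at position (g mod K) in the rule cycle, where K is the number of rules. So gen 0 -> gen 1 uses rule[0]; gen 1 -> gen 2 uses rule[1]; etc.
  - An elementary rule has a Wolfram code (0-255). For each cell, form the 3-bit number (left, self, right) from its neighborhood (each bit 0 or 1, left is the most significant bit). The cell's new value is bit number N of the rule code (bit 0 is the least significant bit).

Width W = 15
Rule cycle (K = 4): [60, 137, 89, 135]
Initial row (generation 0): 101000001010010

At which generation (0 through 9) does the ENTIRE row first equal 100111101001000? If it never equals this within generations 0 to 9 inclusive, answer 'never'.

Gen 0: 101000001010010
Gen 1 (rule 60): 111100001111011
Gen 2 (rule 137): 111001101110010
Gen 3 (rule 89): 101101101011001
Gen 4 (rule 135): 100000001000011
Gen 5 (rule 60): 110000001100010
Gen 6 (rule 137): 100111101001000
Gen 7 (rule 89): 010100100100111
Gen 8 (rule 135): 110101101101010
Gen 9 (rule 60): 101111011011111

Answer: 6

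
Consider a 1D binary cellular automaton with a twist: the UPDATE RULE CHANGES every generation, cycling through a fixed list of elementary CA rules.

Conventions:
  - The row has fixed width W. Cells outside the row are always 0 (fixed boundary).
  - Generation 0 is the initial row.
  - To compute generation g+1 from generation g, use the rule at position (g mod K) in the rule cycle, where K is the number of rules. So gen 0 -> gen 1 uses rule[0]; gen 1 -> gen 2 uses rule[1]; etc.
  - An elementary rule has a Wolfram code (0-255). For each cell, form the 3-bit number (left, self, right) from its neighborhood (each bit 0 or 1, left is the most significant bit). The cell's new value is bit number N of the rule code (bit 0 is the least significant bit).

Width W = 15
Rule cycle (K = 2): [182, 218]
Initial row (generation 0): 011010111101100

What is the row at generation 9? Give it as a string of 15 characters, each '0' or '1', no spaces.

Gen 0: 011010111101100
Gen 1 (rule 182): 100111011010010
Gen 2 (rule 218): 011111011001101
Gen 3 (rule 182): 101110100110011
Gen 4 (rule 218): 001110011111111
Gen 5 (rule 182): 010101101111110
Gen 6 (rule 218): 100001101111111
Gen 7 (rule 182): 110010010111110
Gen 8 (rule 218): 111101100111111
Gen 9 (rule 182): 011010011011110

Answer: 011010011011110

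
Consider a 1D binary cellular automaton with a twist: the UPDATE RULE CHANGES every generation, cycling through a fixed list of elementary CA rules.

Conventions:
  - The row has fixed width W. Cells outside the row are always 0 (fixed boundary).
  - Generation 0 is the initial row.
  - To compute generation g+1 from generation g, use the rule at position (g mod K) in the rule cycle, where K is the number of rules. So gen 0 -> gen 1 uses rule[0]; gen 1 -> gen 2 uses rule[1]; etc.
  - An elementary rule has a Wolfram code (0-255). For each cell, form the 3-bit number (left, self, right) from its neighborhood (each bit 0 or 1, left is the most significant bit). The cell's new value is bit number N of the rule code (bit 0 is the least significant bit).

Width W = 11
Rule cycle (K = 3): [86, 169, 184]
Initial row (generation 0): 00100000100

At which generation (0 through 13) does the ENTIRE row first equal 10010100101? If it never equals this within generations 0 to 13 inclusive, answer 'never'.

Gen 0: 00100000100
Gen 1 (rule 86): 01110001110
Gen 2 (rule 169): 01100101100
Gen 3 (rule 184): 01010011010
Gen 4 (rule 86): 11011101011
Gen 5 (rule 169): 10111010110
Gen 6 (rule 184): 01110101101
Gen 7 (rule 86): 10010100101
Gen 8 (rule 169): 00001000010
Gen 9 (rule 184): 00000100001
Gen 10 (rule 86): 00001110011
Gen 11 (rule 169): 11101100010
Gen 12 (rule 184): 11011010001
Gen 13 (rule 86): 01001011011

Answer: 7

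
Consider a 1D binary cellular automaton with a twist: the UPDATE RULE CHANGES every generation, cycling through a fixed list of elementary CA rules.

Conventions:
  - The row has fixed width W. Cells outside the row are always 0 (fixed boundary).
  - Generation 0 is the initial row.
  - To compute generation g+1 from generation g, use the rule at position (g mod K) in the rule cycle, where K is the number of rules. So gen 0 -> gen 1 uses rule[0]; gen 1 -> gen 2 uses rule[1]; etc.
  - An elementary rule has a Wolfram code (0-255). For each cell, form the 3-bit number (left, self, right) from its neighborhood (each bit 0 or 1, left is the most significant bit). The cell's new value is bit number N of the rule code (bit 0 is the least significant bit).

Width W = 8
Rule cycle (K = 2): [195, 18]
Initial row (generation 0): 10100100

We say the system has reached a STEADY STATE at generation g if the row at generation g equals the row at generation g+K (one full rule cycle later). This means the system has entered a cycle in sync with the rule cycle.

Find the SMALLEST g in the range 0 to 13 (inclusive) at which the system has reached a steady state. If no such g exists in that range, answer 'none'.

Answer: 10

Derivation:
Gen 0: 10100100
Gen 1 (rule 195): 00001001
Gen 2 (rule 18): 00010110
Gen 3 (rule 195): 11100010
Gen 4 (rule 18): 00010101
Gen 5 (rule 195): 11100000
Gen 6 (rule 18): 00010000
Gen 7 (rule 195): 11100111
Gen 8 (rule 18): 00011000
Gen 9 (rule 195): 11101011
Gen 10 (rule 18): 00000000
Gen 11 (rule 195): 11111111
Gen 12 (rule 18): 00000000
Gen 13 (rule 195): 11111111
Gen 14 (rule 18): 00000000
Gen 15 (rule 195): 11111111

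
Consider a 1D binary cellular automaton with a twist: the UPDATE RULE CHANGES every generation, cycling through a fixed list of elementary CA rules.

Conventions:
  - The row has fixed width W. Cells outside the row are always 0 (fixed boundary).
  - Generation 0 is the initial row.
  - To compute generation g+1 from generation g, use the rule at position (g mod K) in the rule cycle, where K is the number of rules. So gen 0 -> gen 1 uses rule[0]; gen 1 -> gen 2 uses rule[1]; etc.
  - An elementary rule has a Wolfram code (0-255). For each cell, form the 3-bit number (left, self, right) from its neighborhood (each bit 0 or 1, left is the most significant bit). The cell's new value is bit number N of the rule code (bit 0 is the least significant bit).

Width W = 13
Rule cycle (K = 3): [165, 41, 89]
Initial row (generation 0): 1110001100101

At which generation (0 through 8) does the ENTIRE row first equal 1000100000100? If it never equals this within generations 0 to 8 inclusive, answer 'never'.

Gen 0: 1110001100101
Gen 1 (rule 165): 0100100000111
Gen 2 (rule 41): 0000001110100
Gen 3 (rule 89): 1111101010011
Gen 4 (rule 165): 0111011110000
Gen 5 (rule 41): 0100110000111
Gen 6 (rule 89): 0010111110101
Gen 7 (rule 165): 1011011101111
Gen 8 (rule 41): 0110110011000

Answer: never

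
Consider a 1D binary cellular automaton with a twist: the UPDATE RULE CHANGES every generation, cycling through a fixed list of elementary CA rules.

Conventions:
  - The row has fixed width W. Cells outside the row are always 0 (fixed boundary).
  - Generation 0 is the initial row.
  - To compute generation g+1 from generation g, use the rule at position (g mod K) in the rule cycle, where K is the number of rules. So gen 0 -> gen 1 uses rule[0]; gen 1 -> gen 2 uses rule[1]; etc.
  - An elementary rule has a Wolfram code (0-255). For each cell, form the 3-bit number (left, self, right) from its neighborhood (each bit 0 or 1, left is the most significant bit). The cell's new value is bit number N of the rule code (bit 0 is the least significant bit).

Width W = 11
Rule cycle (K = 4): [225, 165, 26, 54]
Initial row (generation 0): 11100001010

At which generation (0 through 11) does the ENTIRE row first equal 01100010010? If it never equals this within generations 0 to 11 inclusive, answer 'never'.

Answer: never

Derivation:
Gen 0: 11100001010
Gen 1 (rule 225): 01101100100
Gen 2 (rule 165): 00010000101
Gen 3 (rule 26): 00101001000
Gen 4 (rule 54): 01111111100
Gen 5 (rule 225): 00111111101
Gen 6 (rule 165): 10011111011
Gen 7 (rule 26): 01110000010
Gen 8 (rule 54): 10001000111
Gen 9 (rule 225): 00100010011
Gen 10 (rule 165): 10101010000
Gen 11 (rule 26): 00000001000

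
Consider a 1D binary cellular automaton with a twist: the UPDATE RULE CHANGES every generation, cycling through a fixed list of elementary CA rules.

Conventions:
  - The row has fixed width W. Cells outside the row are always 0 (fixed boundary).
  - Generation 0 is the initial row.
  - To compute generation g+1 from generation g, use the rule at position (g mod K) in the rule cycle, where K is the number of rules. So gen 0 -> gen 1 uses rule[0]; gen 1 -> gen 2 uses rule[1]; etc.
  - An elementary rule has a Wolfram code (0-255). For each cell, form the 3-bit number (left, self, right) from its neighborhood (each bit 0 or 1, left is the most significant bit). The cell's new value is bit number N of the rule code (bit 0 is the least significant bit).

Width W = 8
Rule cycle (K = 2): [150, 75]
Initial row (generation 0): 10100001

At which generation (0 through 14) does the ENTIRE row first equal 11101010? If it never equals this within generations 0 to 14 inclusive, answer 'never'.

Gen 0: 10100001
Gen 1 (rule 150): 10110011
Gen 2 (rule 75): 00110111
Gen 3 (rule 150): 01000010
Gen 4 (rule 75): 10011100
Gen 5 (rule 150): 11101010
Gen 6 (rule 75): 10100000
Gen 7 (rule 150): 10110000
Gen 8 (rule 75): 00110111
Gen 9 (rule 150): 01000010
Gen 10 (rule 75): 10011100
Gen 11 (rule 150): 11101010
Gen 12 (rule 75): 10100000
Gen 13 (rule 150): 10110000
Gen 14 (rule 75): 00110111

Answer: 5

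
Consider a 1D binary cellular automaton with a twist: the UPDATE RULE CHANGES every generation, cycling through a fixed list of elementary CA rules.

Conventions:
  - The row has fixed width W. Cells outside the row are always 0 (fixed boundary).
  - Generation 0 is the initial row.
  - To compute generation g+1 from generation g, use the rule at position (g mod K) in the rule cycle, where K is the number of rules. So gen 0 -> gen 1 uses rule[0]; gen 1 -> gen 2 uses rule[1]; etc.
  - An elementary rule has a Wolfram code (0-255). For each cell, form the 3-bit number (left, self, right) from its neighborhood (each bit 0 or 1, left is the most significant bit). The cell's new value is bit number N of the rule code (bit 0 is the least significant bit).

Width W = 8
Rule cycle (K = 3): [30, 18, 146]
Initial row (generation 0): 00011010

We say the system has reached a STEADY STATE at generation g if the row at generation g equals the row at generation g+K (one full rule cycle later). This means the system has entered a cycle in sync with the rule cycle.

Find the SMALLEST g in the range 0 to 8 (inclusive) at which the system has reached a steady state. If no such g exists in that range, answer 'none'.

Gen 0: 00011010
Gen 1 (rule 30): 00110011
Gen 2 (rule 18): 01001100
Gen 3 (rule 146): 10110010
Gen 4 (rule 30): 10101111
Gen 5 (rule 18): 00000000
Gen 6 (rule 146): 00000000
Gen 7 (rule 30): 00000000
Gen 8 (rule 18): 00000000
Gen 9 (rule 146): 00000000
Gen 10 (rule 30): 00000000
Gen 11 (rule 18): 00000000

Answer: 5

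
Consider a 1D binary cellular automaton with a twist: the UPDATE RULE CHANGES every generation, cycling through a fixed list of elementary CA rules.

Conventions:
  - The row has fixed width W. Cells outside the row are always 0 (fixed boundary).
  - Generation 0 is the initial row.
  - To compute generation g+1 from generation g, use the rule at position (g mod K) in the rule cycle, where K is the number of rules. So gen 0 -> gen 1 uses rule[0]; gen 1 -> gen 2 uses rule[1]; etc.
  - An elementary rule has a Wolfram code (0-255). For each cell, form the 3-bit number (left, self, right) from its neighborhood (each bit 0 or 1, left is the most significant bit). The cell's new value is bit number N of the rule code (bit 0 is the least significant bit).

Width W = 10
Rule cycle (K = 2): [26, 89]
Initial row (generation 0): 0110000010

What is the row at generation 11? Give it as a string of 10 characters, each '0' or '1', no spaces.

Answer: 1000000010

Derivation:
Gen 0: 0110000010
Gen 1 (rule 26): 1101000101
Gen 2 (rule 89): 1100110000
Gen 3 (rule 26): 1011101000
Gen 4 (rule 89): 0010100111
Gen 5 (rule 26): 0100011100
Gen 6 (rule 89): 0011010111
Gen 7 (rule 26): 0110000100
Gen 8 (rule 89): 0111110011
Gen 9 (rule 26): 1100001110
Gen 10 (rule 89): 1111101011
Gen 11 (rule 26): 1000000010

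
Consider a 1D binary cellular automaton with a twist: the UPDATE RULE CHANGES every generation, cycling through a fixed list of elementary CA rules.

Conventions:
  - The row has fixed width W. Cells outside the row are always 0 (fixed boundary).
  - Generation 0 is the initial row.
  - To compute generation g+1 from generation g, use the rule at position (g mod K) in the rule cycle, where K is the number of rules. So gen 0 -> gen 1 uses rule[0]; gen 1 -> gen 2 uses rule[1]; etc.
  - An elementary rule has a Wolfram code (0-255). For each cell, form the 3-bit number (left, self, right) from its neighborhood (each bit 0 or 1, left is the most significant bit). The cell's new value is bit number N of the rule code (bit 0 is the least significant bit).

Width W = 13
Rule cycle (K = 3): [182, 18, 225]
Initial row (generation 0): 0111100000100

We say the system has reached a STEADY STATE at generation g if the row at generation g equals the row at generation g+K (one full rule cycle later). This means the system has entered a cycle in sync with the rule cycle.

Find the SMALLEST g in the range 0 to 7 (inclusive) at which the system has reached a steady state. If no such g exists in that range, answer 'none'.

Gen 0: 0111100000100
Gen 1 (rule 182): 1011010001110
Gen 2 (rule 18): 0000001010001
Gen 3 (rule 225): 1111100100100
Gen 4 (rule 182): 0111011111110
Gen 5 (rule 18): 1000000000001
Gen 6 (rule 225): 0011111111100
Gen 7 (rule 182): 0101111111010
Gen 8 (rule 18): 1000000000001
Gen 9 (rule 225): 0011111111100
Gen 10 (rule 182): 0101111111010

Answer: 5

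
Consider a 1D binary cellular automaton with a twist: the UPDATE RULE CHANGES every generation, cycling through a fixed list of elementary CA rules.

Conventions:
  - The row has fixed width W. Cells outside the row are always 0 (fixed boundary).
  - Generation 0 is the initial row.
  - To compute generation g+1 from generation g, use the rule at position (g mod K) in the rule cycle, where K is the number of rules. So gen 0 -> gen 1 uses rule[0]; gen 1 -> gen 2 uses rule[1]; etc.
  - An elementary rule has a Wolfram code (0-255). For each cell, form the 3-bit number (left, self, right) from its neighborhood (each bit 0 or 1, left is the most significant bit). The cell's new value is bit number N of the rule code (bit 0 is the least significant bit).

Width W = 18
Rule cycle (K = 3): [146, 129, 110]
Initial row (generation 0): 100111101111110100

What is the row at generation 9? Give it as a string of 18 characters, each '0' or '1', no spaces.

Gen 0: 100111101111110100
Gen 1 (rule 146): 011011000111100010
Gen 2 (rule 129): 000000010011001000
Gen 3 (rule 110): 000000110111011000
Gen 4 (rule 146): 000001000010000100
Gen 5 (rule 129): 111100011000110001
Gen 6 (rule 110): 100100111001110011
Gen 7 (rule 146): 011011010110101100
Gen 8 (rule 129): 000000000000000001
Gen 9 (rule 110): 000000000000000011

Answer: 000000000000000011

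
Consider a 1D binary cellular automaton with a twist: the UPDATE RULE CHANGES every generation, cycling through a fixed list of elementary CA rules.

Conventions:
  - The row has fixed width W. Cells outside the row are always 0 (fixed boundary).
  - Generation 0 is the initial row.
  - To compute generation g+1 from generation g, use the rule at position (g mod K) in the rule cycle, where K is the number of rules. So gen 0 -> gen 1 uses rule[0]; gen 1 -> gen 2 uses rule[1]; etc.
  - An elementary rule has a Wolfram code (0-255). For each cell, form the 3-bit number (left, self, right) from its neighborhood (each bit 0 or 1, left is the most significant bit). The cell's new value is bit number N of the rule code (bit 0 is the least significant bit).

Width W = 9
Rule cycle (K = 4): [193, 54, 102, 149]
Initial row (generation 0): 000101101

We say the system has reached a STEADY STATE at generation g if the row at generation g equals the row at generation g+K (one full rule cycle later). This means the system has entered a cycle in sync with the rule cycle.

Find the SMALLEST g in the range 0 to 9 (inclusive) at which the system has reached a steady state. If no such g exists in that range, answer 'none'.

Gen 0: 000101101
Gen 1 (rule 193): 110000100
Gen 2 (rule 54): 001001110
Gen 3 (rule 102): 011010010
Gen 4 (rule 149): 000011011
Gen 5 (rule 193): 111001001
Gen 6 (rule 54): 000111111
Gen 7 (rule 102): 001000001
Gen 8 (rule 149): 101111101
Gen 9 (rule 193): 000111100
Gen 10 (rule 54): 001000010
Gen 11 (rule 102): 011000110
Gen 12 (rule 149): 000110001
Gen 13 (rule 193): 110010100

Answer: none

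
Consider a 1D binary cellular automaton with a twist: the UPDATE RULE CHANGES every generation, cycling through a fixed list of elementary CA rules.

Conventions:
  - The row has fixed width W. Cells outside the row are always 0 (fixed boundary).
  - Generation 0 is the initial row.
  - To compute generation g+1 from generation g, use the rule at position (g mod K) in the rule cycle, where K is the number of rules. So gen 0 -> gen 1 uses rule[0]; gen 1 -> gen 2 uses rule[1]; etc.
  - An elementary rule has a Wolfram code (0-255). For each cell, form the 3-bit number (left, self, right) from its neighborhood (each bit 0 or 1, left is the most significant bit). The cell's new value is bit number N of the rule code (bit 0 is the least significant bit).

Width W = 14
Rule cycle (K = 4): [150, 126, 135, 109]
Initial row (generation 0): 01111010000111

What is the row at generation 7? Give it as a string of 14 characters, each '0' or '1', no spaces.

Answer: 10000111110001

Derivation:
Gen 0: 01111010000111
Gen 1 (rule 150): 10110011001010
Gen 2 (rule 126): 11111111111111
Gen 3 (rule 135): 01111111111110
Gen 4 (rule 109): 01000000000010
Gen 5 (rule 150): 11100000000111
Gen 6 (rule 126): 10110000001101
Gen 7 (rule 135): 10000111110001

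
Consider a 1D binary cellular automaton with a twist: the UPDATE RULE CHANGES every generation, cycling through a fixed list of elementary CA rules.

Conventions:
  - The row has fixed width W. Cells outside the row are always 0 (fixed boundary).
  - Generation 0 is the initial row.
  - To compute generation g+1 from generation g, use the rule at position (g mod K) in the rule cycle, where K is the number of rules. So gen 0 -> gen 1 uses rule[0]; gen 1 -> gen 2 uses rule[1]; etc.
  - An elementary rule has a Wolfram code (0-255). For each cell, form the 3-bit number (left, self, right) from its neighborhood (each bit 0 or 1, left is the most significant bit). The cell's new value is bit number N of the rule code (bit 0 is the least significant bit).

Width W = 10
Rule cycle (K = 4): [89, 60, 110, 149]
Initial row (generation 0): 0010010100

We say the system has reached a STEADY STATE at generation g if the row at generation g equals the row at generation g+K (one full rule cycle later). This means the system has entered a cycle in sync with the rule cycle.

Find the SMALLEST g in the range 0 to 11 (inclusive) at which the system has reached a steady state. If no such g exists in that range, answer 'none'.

Gen 0: 0010010100
Gen 1 (rule 89): 1001000011
Gen 2 (rule 60): 1101100010
Gen 3 (rule 110): 1111100110
Gen 4 (rule 149): 0111010001
Gen 5 (rule 89): 0101001100
Gen 6 (rule 60): 0111101010
Gen 7 (rule 110): 1100111110
Gen 8 (rule 149): 0010011101
Gen 9 (rule 89): 1001010100
Gen 10 (rule 60): 1101111110
Gen 11 (rule 110): 1111000010
Gen 12 (rule 149): 0110111011
Gen 13 (rule 89): 0110101011
Gen 14 (rule 60): 0101111110
Gen 15 (rule 110): 1111000010

Answer: 11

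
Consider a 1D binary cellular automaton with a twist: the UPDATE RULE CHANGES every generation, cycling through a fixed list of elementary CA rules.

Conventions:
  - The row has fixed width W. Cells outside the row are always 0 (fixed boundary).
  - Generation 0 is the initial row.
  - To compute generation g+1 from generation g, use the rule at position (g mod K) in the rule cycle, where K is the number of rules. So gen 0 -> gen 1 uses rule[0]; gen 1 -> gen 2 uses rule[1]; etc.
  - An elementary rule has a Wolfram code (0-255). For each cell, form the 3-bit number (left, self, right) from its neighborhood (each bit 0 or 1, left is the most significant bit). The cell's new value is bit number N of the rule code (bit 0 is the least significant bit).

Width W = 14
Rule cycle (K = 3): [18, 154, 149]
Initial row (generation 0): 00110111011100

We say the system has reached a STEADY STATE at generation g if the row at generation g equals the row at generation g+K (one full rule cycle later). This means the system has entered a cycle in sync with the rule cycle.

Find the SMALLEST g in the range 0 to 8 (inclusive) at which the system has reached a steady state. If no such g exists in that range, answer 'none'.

Gen 0: 00110111011100
Gen 1 (rule 18): 01000000000010
Gen 2 (rule 154): 10100000000101
Gen 3 (rule 149): 10111111110101
Gen 4 (rule 18): 00000000000000
Gen 5 (rule 154): 00000000000000
Gen 6 (rule 149): 11111111111111
Gen 7 (rule 18): 00000000000000
Gen 8 (rule 154): 00000000000000
Gen 9 (rule 149): 11111111111111
Gen 10 (rule 18): 00000000000000
Gen 11 (rule 154): 00000000000000

Answer: 4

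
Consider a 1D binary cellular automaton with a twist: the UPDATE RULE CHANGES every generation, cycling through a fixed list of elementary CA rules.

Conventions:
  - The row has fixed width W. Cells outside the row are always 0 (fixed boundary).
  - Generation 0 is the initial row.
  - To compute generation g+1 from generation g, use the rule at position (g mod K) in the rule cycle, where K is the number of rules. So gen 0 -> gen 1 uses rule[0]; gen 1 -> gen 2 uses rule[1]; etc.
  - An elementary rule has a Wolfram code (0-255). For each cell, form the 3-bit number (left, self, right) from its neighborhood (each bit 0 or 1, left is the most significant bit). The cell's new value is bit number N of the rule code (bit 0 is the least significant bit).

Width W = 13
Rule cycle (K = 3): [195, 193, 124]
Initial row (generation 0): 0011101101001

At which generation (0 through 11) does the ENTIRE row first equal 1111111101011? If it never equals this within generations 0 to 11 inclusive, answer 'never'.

Answer: 7

Derivation:
Gen 0: 0011101101001
Gen 1 (rule 195): 1101100100010
Gen 2 (rule 193): 0100100001000
Gen 3 (rule 124): 0110110001100
Gen 4 (rule 195): 1010010110101
Gen 5 (rule 193): 0000000010000
Gen 6 (rule 124): 0000000011000
Gen 7 (rule 195): 1111111101011
Gen 8 (rule 193): 0111111100001
Gen 9 (rule 124): 0100000110001
Gen 10 (rule 195): 1001111010110
Gen 11 (rule 193): 0000111000010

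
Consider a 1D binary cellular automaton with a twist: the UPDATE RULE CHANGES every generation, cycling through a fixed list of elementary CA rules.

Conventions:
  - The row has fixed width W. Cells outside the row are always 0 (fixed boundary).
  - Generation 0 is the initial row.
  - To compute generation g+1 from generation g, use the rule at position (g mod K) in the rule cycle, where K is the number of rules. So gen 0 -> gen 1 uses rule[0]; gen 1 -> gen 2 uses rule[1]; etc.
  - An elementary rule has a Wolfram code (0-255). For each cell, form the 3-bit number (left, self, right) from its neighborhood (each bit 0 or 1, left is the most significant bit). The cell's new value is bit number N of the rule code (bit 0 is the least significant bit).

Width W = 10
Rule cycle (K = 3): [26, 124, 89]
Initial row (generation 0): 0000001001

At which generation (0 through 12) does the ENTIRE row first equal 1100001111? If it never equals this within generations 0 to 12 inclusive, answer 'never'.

Gen 0: 0000001001
Gen 1 (rule 26): 0000010110
Gen 2 (rule 124): 0000011111
Gen 3 (rule 89): 1111010001
Gen 4 (rule 26): 1000001010
Gen 5 (rule 124): 1100001111
Gen 6 (rule 89): 1111101001
Gen 7 (rule 26): 1000000110
Gen 8 (rule 124): 1100000111
Gen 9 (rule 89): 1111110101
Gen 10 (rule 26): 1000000000
Gen 11 (rule 124): 1100000000
Gen 12 (rule 89): 1111111111

Answer: 5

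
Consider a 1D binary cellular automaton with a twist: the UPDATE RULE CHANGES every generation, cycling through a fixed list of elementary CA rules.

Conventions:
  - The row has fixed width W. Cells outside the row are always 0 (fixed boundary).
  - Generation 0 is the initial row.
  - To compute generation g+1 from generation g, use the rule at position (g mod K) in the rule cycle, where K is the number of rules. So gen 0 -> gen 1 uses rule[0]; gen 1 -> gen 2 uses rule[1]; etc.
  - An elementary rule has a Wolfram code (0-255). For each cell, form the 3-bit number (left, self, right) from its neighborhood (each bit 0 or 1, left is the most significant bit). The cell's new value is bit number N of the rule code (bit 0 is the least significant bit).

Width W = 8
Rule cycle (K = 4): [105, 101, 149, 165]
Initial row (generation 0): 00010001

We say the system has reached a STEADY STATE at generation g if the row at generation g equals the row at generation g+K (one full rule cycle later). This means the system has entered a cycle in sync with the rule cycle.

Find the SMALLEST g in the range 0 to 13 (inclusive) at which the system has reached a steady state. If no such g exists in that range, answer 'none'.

Answer: none

Derivation:
Gen 0: 00010001
Gen 1 (rule 105): 11000100
Gen 2 (rule 101): 01010101
Gen 3 (rule 149): 01010101
Gen 4 (rule 165): 01111111
Gen 5 (rule 105): 01000001
Gen 6 (rule 101): 01011101
Gen 7 (rule 149): 01001001
Gen 8 (rule 165): 01001001
Gen 9 (rule 105): 00000000
Gen 10 (rule 101): 11111111
Gen 11 (rule 149): 01111110
Gen 12 (rule 165): 00111100
Gen 13 (rule 105): 10100101
Gen 14 (rule 101): 11100111
Gen 15 (rule 149): 01010010
Gen 16 (rule 165): 01110010
Gen 17 (rule 105): 01010000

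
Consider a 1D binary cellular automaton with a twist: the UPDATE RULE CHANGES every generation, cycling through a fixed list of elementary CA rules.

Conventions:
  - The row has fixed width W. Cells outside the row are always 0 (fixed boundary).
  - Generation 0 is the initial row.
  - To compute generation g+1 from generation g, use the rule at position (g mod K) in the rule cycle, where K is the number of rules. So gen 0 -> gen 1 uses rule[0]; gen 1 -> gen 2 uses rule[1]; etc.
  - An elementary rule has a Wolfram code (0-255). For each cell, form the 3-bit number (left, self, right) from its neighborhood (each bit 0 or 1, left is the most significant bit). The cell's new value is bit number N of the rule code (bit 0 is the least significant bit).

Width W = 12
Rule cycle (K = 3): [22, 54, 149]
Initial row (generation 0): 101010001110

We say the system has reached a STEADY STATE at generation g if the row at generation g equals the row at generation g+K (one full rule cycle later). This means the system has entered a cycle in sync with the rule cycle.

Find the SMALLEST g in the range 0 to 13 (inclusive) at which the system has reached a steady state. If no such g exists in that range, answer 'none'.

Answer: 13

Derivation:
Gen 0: 101010001110
Gen 1 (rule 22): 101011010001
Gen 2 (rule 54): 111100111011
Gen 3 (rule 149): 011010010000
Gen 4 (rule 22): 100011111000
Gen 5 (rule 54): 110100000100
Gen 6 (rule 149): 000111110111
Gen 7 (rule 22): 001000000000
Gen 8 (rule 54): 011100000000
Gen 9 (rule 149): 001011111111
Gen 10 (rule 22): 011000000000
Gen 11 (rule 54): 100100000000
Gen 12 (rule 149): 110111111111
Gen 13 (rule 22): 000000000000
Gen 14 (rule 54): 000000000000
Gen 15 (rule 149): 111111111111
Gen 16 (rule 22): 000000000000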